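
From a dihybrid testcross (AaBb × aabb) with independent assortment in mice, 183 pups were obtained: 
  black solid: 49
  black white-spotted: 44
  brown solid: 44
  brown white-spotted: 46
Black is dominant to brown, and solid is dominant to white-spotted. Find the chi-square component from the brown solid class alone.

A dihybrid testcross with independent assortment gives a 1:1:1:1 ratio.
Total ratio parts = 4. Expected numbers out of 183:
  black solid: 183 × 1/4 = 45.75
  black white-spotted: 183 × 1/4 = 45.75
  brown solid: 183 × 1/4 = 45.75
  brown white-spotted: 183 × 1/4 = 45.75
Contribution of brown solid: (44 − 45.75)² / 45.75 = 0.0669

0.067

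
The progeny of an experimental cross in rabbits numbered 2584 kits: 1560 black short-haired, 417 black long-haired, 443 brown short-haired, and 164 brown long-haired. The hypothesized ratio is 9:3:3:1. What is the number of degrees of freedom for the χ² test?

A goodness-of-fit test with 4 phenotype classes has df = 4 − 1 = 3.

3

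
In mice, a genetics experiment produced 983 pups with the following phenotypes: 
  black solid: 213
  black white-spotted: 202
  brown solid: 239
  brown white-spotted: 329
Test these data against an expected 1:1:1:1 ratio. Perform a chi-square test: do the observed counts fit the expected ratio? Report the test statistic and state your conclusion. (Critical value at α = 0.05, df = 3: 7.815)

40.540; not consistent

Under the 1:1:1:1 hypothesis (Σ ratio = 4, N = 983):
  black solid: 983 × 1/4 = 245.75
  black white-spotted: 983 × 1/4 = 245.75
  brown solid: 983 × 1/4 = 245.75
  brown white-spotted: 983 × 1/4 = 245.75
χ² = Σ (O − E)² / E
  black solid: (213 − 245.75)² / 245.75 = 4.3644
  black white-spotted: (202 − 245.75)² / 245.75 = 7.7887
  brown solid: (239 − 245.75)² / 245.75 = 0.1854
  brown white-spotted: (329 − 245.75)² / 245.75 = 28.2017
χ² = 4.3644 + 7.7887 + 0.1854 + 28.2017 = 40.5402 ≈ 40.540
Degrees of freedom = 4 − 1 = 3; critical value at α = 0.05 is 7.815.
Since 40.540 > 7.815, we reject the null hypothesis — the data do not fit the 1:1:1:1 ratio.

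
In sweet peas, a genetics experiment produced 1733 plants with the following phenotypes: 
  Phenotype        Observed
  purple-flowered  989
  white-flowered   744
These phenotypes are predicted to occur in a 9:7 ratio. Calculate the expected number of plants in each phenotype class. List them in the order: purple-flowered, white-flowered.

974.8125, 758.1875

Under the 9:7 hypothesis (Σ ratio = 16, N = 1733):
  purple-flowered: 1733 × 9/16 = 974.8125
  white-flowered: 1733 × 7/16 = 758.1875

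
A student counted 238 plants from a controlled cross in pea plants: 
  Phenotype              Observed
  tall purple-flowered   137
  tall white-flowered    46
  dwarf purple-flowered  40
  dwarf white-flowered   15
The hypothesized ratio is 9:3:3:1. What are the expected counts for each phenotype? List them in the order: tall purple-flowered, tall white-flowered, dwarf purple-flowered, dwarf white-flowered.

Expected counts for N = 238 under a 9:3:3:1 ratio (total parts = 16):
  tall purple-flowered: 238 × 9/16 = 133.875
  tall white-flowered: 238 × 3/16 = 44.625
  dwarf purple-flowered: 238 × 3/16 = 44.625
  dwarf white-flowered: 238 × 1/16 = 14.875

133.875, 44.625, 44.625, 14.875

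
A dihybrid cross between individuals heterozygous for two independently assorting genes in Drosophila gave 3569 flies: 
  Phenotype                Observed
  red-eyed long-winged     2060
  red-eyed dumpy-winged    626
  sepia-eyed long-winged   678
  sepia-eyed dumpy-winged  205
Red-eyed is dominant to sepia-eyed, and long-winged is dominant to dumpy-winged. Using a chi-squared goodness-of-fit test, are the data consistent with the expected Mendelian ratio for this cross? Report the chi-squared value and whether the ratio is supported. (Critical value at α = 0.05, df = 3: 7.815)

A dihybrid F₂ with independent assortment and complete dominance at both loci gives a 9:3:3:1 phenotypic ratio.
Under the 9:3:3:1 hypothesis (Σ ratio = 16, N = 3569):
  red-eyed long-winged: 3569 × 9/16 = 2007.5625
  red-eyed dumpy-winged: 3569 × 3/16 = 669.1875
  sepia-eyed long-winged: 3569 × 3/16 = 669.1875
  sepia-eyed dumpy-winged: 3569 × 1/16 = 223.0625
χ² = Σ (O − E)² / E
  red-eyed long-winged: (2060 − 2007.5625)² / 2007.5625 = 1.3697
  red-eyed dumpy-winged: (626 − 669.1875)² / 669.1875 = 2.7872
  sepia-eyed long-winged: (678 − 669.1875)² / 669.1875 = 0.1161
  sepia-eyed dumpy-winged: (205 − 223.0625)² / 223.0625 = 1.4626
χ² = 1.3697 + 2.7872 + 0.1161 + 1.4626 = 5.7356 ≈ 5.736
Degrees of freedom = 4 − 1 = 3; critical value at α = 0.05 is 7.815.
Since 5.736 < 7.815, we fail to reject the null hypothesis — the data are consistent with the 9:3:3:1 ratio.

5.736; consistent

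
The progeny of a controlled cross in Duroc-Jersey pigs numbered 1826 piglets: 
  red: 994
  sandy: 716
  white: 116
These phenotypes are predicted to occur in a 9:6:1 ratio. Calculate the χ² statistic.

The 9:6:1 ratio has 16 parts, so with N = 1826 the expected counts are:
  red: 1826 × 9/16 = 1027.125
  sandy: 1826 × 6/16 = 684.75
  white: 1826 × 1/16 = 114.125
χ² = Σ (O − E)² / E
  red: (994 − 1027.125)² / 1027.125 = 1.0683
  sandy: (716 − 684.75)² / 684.75 = 1.4262
  white: (116 − 114.125)² / 114.125 = 0.0308
χ² = 1.0683 + 1.4262 + 0.0308 = 2.5253 ≈ 2.525

2.525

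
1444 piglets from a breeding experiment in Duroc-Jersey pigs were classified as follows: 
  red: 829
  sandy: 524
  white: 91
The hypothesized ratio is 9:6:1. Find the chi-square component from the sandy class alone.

The 9:6:1 ratio has 16 parts, so with N = 1444 the expected counts are:
  red: 1444 × 9/16 = 812.25
  sandy: 1444 × 6/16 = 541.5
  white: 1444 × 1/16 = 90.25
Contribution of sandy: (524 − 541.5)² / 541.5 = 0.5656

0.566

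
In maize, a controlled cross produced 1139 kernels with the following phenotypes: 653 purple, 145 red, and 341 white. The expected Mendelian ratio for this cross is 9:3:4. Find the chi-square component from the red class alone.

22.011

The 9:3:4 ratio has 16 parts, so with N = 1139 the expected counts are:
  purple: 1139 × 9/16 = 640.6875
  red: 1139 × 3/16 = 213.5625
  white: 1139 × 4/16 = 284.75
Contribution of red: (145 − 213.5625)² / 213.5625 = 22.0114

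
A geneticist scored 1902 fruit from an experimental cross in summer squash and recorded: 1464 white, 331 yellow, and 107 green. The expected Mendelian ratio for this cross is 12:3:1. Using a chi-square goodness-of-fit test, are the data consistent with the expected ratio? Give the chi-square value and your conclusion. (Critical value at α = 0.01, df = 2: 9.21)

4.013; consistent

Expected counts for N = 1902 under a 12:3:1 ratio (total parts = 16):
  white: 1902 × 12/16 = 1426.5
  yellow: 1902 × 3/16 = 356.625
  green: 1902 × 1/16 = 118.875
χ² = Σ (O − E)² / E
  white: (1464 − 1426.5)² / 1426.5 = 0.9858
  yellow: (331 − 356.625)² / 356.625 = 1.8413
  green: (107 − 118.875)² / 118.875 = 1.1863
χ² = 0.9858 + 1.8413 + 1.1863 = 4.0134 ≈ 4.013
Degrees of freedom = 3 − 1 = 2; critical value at α = 0.01 is 9.21.
Since 4.013 < 9.21, we fail to reject the null hypothesis — the data are consistent with the 12:3:1 ratio.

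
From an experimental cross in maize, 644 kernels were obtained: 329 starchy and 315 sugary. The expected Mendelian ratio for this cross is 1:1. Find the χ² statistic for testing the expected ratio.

0.304

Under the 1:1 hypothesis (Σ ratio = 2, N = 644):
  starchy: 644 × 1/2 = 322
  sugary: 644 × 1/2 = 322
χ² = Σ (O − E)² / E
  starchy: (329 − 322)² / 322 = 0.1522
  sugary: (315 − 322)² / 322 = 0.1522
χ² = 0.1522 + 0.1522 = 0.3044 ≈ 0.304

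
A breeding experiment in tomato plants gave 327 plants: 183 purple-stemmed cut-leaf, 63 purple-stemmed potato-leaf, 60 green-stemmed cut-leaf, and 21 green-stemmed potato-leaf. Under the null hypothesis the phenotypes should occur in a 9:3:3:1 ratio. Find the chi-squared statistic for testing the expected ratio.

0.095

Total ratio parts = 16. Expected numbers out of 327:
  purple-stemmed cut-leaf: 327 × 9/16 = 183.9375
  purple-stemmed potato-leaf: 327 × 3/16 = 61.3125
  green-stemmed cut-leaf: 327 × 3/16 = 61.3125
  green-stemmed potato-leaf: 327 × 1/16 = 20.4375
χ² = Σ (O − E)² / E
  purple-stemmed cut-leaf: (183 − 183.9375)² / 183.9375 = 0.0048
  purple-stemmed potato-leaf: (63 − 61.3125)² / 61.3125 = 0.0464
  green-stemmed cut-leaf: (60 − 61.3125)² / 61.3125 = 0.0281
  green-stemmed potato-leaf: (21 − 20.4375)² / 20.4375 = 0.0155
χ² = 0.0048 + 0.0464 + 0.0281 + 0.0155 = 0.0948 ≈ 0.095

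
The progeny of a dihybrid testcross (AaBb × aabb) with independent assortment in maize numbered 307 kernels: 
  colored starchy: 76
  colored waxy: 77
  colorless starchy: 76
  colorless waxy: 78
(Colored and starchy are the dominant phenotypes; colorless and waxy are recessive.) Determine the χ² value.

0.036

A dihybrid testcross with independent assortment gives a 1:1:1:1 ratio.
Under the 1:1:1:1 hypothesis (Σ ratio = 4, N = 307):
  colored starchy: 307 × 1/4 = 76.75
  colored waxy: 307 × 1/4 = 76.75
  colorless starchy: 307 × 1/4 = 76.75
  colorless waxy: 307 × 1/4 = 76.75
χ² = Σ (O − E)² / E
  colored starchy: (76 − 76.75)² / 76.75 = 0.0073
  colored waxy: (77 − 76.75)² / 76.75 = 0.0008
  colorless starchy: (76 − 76.75)² / 76.75 = 0.0073
  colorless waxy: (78 − 76.75)² / 76.75 = 0.0204
χ² = 0.0073 + 0.0008 + 0.0073 + 0.0204 = 0.0358 ≈ 0.036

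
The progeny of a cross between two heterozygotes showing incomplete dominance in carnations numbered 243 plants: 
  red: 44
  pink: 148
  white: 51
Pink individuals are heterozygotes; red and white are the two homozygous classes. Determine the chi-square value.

11.963

With incomplete dominance, a heterozygote × heterozygote cross gives a 1:2:1 phenotypic ratio.
The 1:2:1 ratio has 4 parts, so with N = 243 the expected counts are:
  red: 243 × 1/4 = 60.75
  pink: 243 × 2/4 = 121.5
  white: 243 × 1/4 = 60.75
χ² = Σ (O − E)² / E
  red: (44 − 60.75)² / 60.75 = 4.6183
  pink: (148 − 121.5)² / 121.5 = 5.7798
  white: (51 − 60.75)² / 60.75 = 1.5648
χ² = 4.6183 + 5.7798 + 1.5648 = 11.9629 ≈ 11.963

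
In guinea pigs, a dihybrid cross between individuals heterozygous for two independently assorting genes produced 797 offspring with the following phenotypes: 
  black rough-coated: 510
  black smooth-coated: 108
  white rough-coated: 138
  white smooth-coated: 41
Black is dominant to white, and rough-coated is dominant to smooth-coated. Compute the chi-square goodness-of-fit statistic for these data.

A dihybrid F₂ with independent assortment and complete dominance at both loci gives a 9:3:3:1 phenotypic ratio.
The 9:3:3:1 ratio has 16 parts, so with N = 797 the expected counts are:
  black rough-coated: 797 × 9/16 = 448.3125
  black smooth-coated: 797 × 3/16 = 149.4375
  white rough-coated: 797 × 3/16 = 149.4375
  white smooth-coated: 797 × 1/16 = 49.8125
χ² = Σ (O − E)² / E
  black rough-coated: (510 − 448.3125)² / 448.3125 = 8.4882
  black smooth-coated: (108 − 149.4375)² / 149.4375 = 11.4902
  white rough-coated: (138 − 149.4375)² / 149.4375 = 0.8754
  white smooth-coated: (41 − 49.8125)² / 49.8125 = 1.5590
χ² = 8.4882 + 11.4902 + 0.8754 + 1.5590 = 22.4128 ≈ 22.413

22.413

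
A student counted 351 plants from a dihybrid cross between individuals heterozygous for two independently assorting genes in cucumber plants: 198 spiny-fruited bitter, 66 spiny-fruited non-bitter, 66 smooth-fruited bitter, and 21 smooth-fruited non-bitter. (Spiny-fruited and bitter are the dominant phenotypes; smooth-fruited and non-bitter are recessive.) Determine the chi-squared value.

A dihybrid F₂ with independent assortment and complete dominance at both loci gives a 9:3:3:1 phenotypic ratio.
Expected counts for N = 351 under a 9:3:3:1 ratio (total parts = 16):
  spiny-fruited bitter: 351 × 9/16 = 197.4375
  spiny-fruited non-bitter: 351 × 3/16 = 65.8125
  smooth-fruited bitter: 351 × 3/16 = 65.8125
  smooth-fruited non-bitter: 351 × 1/16 = 21.9375
χ² = Σ (O − E)² / E
  spiny-fruited bitter: (198 − 197.4375)² / 197.4375 = 0.0016
  spiny-fruited non-bitter: (66 − 65.8125)² / 65.8125 = 0.0005
  smooth-fruited bitter: (66 − 65.8125)² / 65.8125 = 0.0005
  smooth-fruited non-bitter: (21 − 21.9375)² / 21.9375 = 0.0401
χ² = 0.0016 + 0.0005 + 0.0005 + 0.0401 = 0.0427 ≈ 0.043

0.043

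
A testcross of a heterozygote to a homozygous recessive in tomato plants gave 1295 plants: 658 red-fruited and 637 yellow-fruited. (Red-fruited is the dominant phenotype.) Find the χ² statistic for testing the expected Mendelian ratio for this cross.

A testcross of a heterozygote (Aa × aa) gives a 1:1 phenotypic ratio.
Under the 1:1 hypothesis (Σ ratio = 2, N = 1295):
  red-fruited: 1295 × 1/2 = 647.5
  yellow-fruited: 1295 × 1/2 = 647.5
χ² = Σ (O − E)² / E
  red-fruited: (658 − 647.5)² / 647.5 = 0.1703
  yellow-fruited: (637 − 647.5)² / 647.5 = 0.1703
χ² = 0.1703 + 0.1703 = 0.3406 ≈ 0.341

0.341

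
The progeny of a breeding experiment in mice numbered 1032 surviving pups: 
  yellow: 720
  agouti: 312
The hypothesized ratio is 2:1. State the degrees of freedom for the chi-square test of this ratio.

1

A goodness-of-fit test with 2 phenotype classes has df = 2 − 1 = 1.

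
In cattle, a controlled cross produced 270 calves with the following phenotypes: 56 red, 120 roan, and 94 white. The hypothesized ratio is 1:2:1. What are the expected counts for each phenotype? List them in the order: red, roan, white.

67.5, 135, 67.5

Expected counts for N = 270 under a 1:2:1 ratio (total parts = 4):
  red: 270 × 1/4 = 67.5
  roan: 270 × 2/4 = 135
  white: 270 × 1/4 = 67.5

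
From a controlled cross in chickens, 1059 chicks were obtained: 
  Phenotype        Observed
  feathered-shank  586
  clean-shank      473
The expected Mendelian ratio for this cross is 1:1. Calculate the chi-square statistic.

12.058

Total ratio parts = 2. Expected numbers out of 1059:
  feathered-shank: 1059 × 1/2 = 529.5
  clean-shank: 1059 × 1/2 = 529.5
χ² = Σ (O − E)² / E
  feathered-shank: (586 − 529.5)² / 529.5 = 6.0288
  clean-shank: (473 − 529.5)² / 529.5 = 6.0288
χ² = 6.0288 + 6.0288 = 12.0576 ≈ 12.058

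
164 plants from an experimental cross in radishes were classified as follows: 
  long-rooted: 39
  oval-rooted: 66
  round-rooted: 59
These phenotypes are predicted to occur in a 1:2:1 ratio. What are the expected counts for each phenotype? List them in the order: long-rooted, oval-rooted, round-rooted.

41, 82, 41

The 1:2:1 ratio has 4 parts, so with N = 164 the expected counts are:
  long-rooted: 164 × 1/4 = 41
  oval-rooted: 164 × 2/4 = 82
  round-rooted: 164 × 1/4 = 41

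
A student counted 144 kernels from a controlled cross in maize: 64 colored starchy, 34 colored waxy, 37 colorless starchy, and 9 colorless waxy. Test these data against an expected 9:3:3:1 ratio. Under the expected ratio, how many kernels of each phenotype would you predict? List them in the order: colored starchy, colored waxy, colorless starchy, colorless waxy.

Total ratio parts = 16. Expected numbers out of 144:
  colored starchy: 144 × 9/16 = 81
  colored waxy: 144 × 3/16 = 27
  colorless starchy: 144 × 3/16 = 27
  colorless waxy: 144 × 1/16 = 9

81, 27, 27, 9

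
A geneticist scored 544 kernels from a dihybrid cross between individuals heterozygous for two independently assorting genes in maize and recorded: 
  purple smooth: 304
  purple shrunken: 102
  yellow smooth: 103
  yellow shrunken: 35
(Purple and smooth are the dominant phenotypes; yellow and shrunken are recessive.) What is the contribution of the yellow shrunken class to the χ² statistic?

0.029

A dihybrid F₂ with independent assortment and complete dominance at both loci gives a 9:3:3:1 phenotypic ratio.
Under the 9:3:3:1 hypothesis (Σ ratio = 16, N = 544):
  purple smooth: 544 × 9/16 = 306
  purple shrunken: 544 × 3/16 = 102
  yellow smooth: 544 × 3/16 = 102
  yellow shrunken: 544 × 1/16 = 34
Contribution of yellow shrunken: (35 − 34)² / 34 = 0.0294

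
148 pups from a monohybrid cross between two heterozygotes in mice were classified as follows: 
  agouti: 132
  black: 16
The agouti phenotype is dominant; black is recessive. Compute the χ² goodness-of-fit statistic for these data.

For a monohybrid cross between heterozygotes with complete dominance, the expected phenotypic ratio is 3:1.
Under the 3:1 hypothesis (Σ ratio = 4, N = 148):
  agouti: 148 × 3/4 = 111
  black: 148 × 1/4 = 37
χ² = Σ (O − E)² / E
  agouti: (132 − 111)² / 111 = 3.9730
  black: (16 − 37)² / 37 = 11.9189
χ² = 3.9730 + 11.9189 = 15.8919 ≈ 15.892

15.892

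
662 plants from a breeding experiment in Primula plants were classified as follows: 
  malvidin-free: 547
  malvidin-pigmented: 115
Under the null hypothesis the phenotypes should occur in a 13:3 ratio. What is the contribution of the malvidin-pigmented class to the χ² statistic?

0.671

Total ratio parts = 16. Expected numbers out of 662:
  malvidin-free: 662 × 13/16 = 537.875
  malvidin-pigmented: 662 × 3/16 = 124.125
Contribution of malvidin-pigmented: (115 − 124.125)² / 124.125 = 0.6708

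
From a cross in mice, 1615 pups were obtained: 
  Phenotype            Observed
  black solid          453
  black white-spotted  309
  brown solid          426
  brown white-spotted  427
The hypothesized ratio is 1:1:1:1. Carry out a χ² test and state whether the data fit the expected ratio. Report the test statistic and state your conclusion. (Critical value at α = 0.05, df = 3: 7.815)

The 1:1:1:1 ratio has 4 parts, so with N = 1615 the expected counts are:
  black solid: 1615 × 1/4 = 403.75
  black white-spotted: 1615 × 1/4 = 403.75
  brown solid: 1615 × 1/4 = 403.75
  brown white-spotted: 1615 × 1/4 = 403.75
χ² = Σ (O − E)² / E
  black solid: (453 − 403.75)² / 403.75 = 6.0076
  black white-spotted: (309 − 403.75)² / 403.75 = 22.2354
  brown solid: (426 − 403.75)² / 403.75 = 1.2262
  brown white-spotted: (427 − 403.75)² / 403.75 = 1.3389
χ² = 6.0076 + 22.2354 + 1.2262 + 1.3389 = 30.8081 ≈ 30.808
Degrees of freedom = 4 − 1 = 3; critical value at α = 0.05 is 7.815.
Since 30.808 > 7.815, we reject the null hypothesis — the data do not fit the 1:1:1:1 ratio.

30.808; not consistent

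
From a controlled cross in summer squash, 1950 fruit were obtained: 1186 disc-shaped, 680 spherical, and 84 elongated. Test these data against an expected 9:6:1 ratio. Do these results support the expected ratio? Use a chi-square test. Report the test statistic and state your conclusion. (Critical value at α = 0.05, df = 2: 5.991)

22.604; not consistent

Under the 9:6:1 hypothesis (Σ ratio = 16, N = 1950):
  disc-shaped: 1950 × 9/16 = 1096.875
  spherical: 1950 × 6/16 = 731.25
  elongated: 1950 × 1/16 = 121.875
χ² = Σ (O − E)² / E
  disc-shaped: (1186 − 1096.875)² / 1096.875 = 7.2417
  spherical: (680 − 731.25)² / 731.25 = 3.5919
  elongated: (84 − 121.875)² / 121.875 = 11.7704
χ² = 7.2417 + 3.5919 + 11.7704 = 22.604
Degrees of freedom = 3 − 1 = 2; critical value at α = 0.05 is 5.991.
Since 22.604 > 5.991, we reject the null hypothesis — the data do not fit the 9:6:1 ratio.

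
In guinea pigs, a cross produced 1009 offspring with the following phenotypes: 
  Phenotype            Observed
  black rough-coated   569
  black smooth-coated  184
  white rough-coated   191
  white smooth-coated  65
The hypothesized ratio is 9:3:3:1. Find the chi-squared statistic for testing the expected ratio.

Expected counts for N = 1009 under a 9:3:3:1 ratio (total parts = 16):
  black rough-coated: 1009 × 9/16 = 567.5625
  black smooth-coated: 1009 × 3/16 = 189.1875
  white rough-coated: 1009 × 3/16 = 189.1875
  white smooth-coated: 1009 × 1/16 = 63.0625
χ² = Σ (O − E)² / E
  black rough-coated: (569 − 567.5625)² / 567.5625 = 0.0036
  black smooth-coated: (184 − 189.1875)² / 189.1875 = 0.1422
  white rough-coated: (191 − 189.1875)² / 189.1875 = 0.0174
  white smooth-coated: (65 − 63.0625)² / 63.0625 = 0.0595
χ² = 0.0036 + 0.1422 + 0.0174 + 0.0595 = 0.2227 ≈ 0.223

0.223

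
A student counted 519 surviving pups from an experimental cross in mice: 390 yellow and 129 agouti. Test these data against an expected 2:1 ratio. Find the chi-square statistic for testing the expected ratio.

Under the 2:1 hypothesis (Σ ratio = 3, N = 519):
  yellow: 519 × 2/3 = 346
  agouti: 519 × 1/3 = 173
χ² = Σ (O − E)² / E
  yellow: (390 − 346)² / 346 = 5.5954
  agouti: (129 − 173)² / 173 = 11.1908
χ² = 5.5954 + 11.1908 = 16.7862 ≈ 16.786

16.786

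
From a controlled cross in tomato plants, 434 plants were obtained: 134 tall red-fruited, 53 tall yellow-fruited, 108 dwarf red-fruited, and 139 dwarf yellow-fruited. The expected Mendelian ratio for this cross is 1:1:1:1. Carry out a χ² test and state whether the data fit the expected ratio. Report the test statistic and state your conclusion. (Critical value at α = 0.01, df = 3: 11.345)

Under the 1:1:1:1 hypothesis (Σ ratio = 4, N = 434):
  tall red-fruited: 434 × 1/4 = 108.5
  tall yellow-fruited: 434 × 1/4 = 108.5
  dwarf red-fruited: 434 × 1/4 = 108.5
  dwarf yellow-fruited: 434 × 1/4 = 108.5
χ² = Σ (O − E)² / E
  tall red-fruited: (134 − 108.5)² / 108.5 = 5.9931
  tall yellow-fruited: (53 − 108.5)² / 108.5 = 28.3894
  dwarf red-fruited: (108 − 108.5)² / 108.5 = 0.0023
  dwarf yellow-fruited: (139 − 108.5)² / 108.5 = 8.5737
χ² = 5.9931 + 28.3894 + 0.0023 + 8.5737 = 42.9585 ≈ 42.959
Degrees of freedom = 4 − 1 = 3; critical value at α = 0.01 is 11.345.
Since 42.959 > 11.345, we reject the null hypothesis — the data do not fit the 1:1:1:1 ratio.

42.959; not consistent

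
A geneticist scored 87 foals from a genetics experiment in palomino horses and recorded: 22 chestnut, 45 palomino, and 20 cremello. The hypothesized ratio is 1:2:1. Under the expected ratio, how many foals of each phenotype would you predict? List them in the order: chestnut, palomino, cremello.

21.75, 43.5, 21.75

The 1:2:1 ratio has 4 parts, so with N = 87 the expected counts are:
  chestnut: 87 × 1/4 = 21.75
  palomino: 87 × 2/4 = 43.5
  cremello: 87 × 1/4 = 21.75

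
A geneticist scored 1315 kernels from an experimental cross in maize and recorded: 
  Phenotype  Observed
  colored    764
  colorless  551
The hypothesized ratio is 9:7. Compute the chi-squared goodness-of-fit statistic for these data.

The 9:7 ratio has 16 parts, so with N = 1315 the expected counts are:
  colored: 1315 × 9/16 = 739.6875
  colorless: 1315 × 7/16 = 575.3125
χ² = Σ (O − E)² / E
  colored: (764 − 739.6875)² / 739.6875 = 0.7991
  colorless: (551 − 575.3125)² / 575.3125 = 1.0274
χ² = 0.7991 + 1.0274 = 1.8265 ≈ 1.827

1.827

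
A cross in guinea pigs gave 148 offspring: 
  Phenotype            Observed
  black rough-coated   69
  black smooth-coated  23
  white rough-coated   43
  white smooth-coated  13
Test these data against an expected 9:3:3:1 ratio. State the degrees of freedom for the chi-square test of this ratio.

A goodness-of-fit test with 4 phenotype classes has df = 4 − 1 = 3.

3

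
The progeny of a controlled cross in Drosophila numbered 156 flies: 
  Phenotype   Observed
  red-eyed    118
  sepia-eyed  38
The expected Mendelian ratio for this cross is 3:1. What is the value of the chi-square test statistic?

0.034

Expected counts for N = 156 under a 3:1 ratio (total parts = 4):
  red-eyed: 156 × 3/4 = 117
  sepia-eyed: 156 × 1/4 = 39
χ² = Σ (O − E)² / E
  red-eyed: (118 − 117)² / 117 = 0.0085
  sepia-eyed: (38 − 39)² / 39 = 0.0256
χ² = 0.0085 + 0.0256 = 0.0341 ≈ 0.034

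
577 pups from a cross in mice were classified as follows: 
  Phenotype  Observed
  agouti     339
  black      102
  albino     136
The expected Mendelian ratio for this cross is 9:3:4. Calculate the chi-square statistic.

1.468

Under the 9:3:4 hypothesis (Σ ratio = 16, N = 577):
  agouti: 577 × 9/16 = 324.5625
  black: 577 × 3/16 = 108.1875
  albino: 577 × 4/16 = 144.25
χ² = Σ (O − E)² / E
  agouti: (339 − 324.5625)² / 324.5625 = 0.6422
  black: (102 − 108.1875)² / 108.1875 = 0.3539
  albino: (136 − 144.25)² / 144.25 = 0.4718
χ² = 0.6422 + 0.3539 + 0.4718 = 1.4679 ≈ 1.468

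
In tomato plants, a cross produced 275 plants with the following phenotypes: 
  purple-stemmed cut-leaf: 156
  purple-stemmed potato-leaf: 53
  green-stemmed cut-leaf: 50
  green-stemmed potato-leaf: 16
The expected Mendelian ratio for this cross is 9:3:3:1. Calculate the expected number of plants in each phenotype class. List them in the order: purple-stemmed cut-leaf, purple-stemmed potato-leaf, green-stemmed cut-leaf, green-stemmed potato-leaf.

154.6875, 51.5625, 51.5625, 17.1875

The 9:3:3:1 ratio has 16 parts, so with N = 275 the expected counts are:
  purple-stemmed cut-leaf: 275 × 9/16 = 154.6875
  purple-stemmed potato-leaf: 275 × 3/16 = 51.5625
  green-stemmed cut-leaf: 275 × 3/16 = 51.5625
  green-stemmed potato-leaf: 275 × 1/16 = 17.1875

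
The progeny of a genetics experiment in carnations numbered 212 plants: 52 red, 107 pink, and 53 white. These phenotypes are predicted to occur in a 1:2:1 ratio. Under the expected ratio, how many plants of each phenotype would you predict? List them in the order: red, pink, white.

Expected counts for N = 212 under a 1:2:1 ratio (total parts = 4):
  red: 212 × 1/4 = 53
  pink: 212 × 2/4 = 106
  white: 212 × 1/4 = 53

53, 106, 53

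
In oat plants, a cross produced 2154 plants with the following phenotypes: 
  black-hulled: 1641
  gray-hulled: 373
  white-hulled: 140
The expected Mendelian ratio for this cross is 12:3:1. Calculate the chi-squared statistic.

The 12:3:1 ratio has 16 parts, so with N = 2154 the expected counts are:
  black-hulled: 2154 × 12/16 = 1615.5
  gray-hulled: 2154 × 3/16 = 403.875
  white-hulled: 2154 × 1/16 = 134.625
χ² = Σ (O − E)² / E
  black-hulled: (1641 − 1615.5)² / 1615.5 = 0.4025
  gray-hulled: (373 − 403.875)² / 403.875 = 2.3603
  white-hulled: (140 − 134.625)² / 134.625 = 0.2146
χ² = 0.4025 + 2.3603 + 0.2146 = 2.9774 ≈ 2.977

2.977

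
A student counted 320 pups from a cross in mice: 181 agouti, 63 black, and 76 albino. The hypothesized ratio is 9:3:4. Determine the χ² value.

The 9:3:4 ratio has 16 parts, so with N = 320 the expected counts are:
  agouti: 320 × 9/16 = 180
  black: 320 × 3/16 = 60
  albino: 320 × 4/16 = 80
χ² = Σ (O − E)² / E
  agouti: (181 − 180)² / 180 = 0.0056
  black: (63 − 60)² / 60 = 0.1500
  albino: (76 − 80)² / 80 = 0.2000
χ² = 0.0056 + 0.1500 + 0.2000 = 0.3556 ≈ 0.356

0.356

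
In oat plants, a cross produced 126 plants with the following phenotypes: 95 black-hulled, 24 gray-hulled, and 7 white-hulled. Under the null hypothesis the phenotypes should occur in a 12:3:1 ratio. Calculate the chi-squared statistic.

0.106

The 12:3:1 ratio has 16 parts, so with N = 126 the expected counts are:
  black-hulled: 126 × 12/16 = 94.5
  gray-hulled: 126 × 3/16 = 23.625
  white-hulled: 126 × 1/16 = 7.875
χ² = Σ (O − E)² / E
  black-hulled: (95 − 94.5)² / 94.5 = 0.0026
  gray-hulled: (24 − 23.625)² / 23.625 = 0.0060
  white-hulled: (7 − 7.875)² / 7.875 = 0.0972
χ² = 0.0026 + 0.0060 + 0.0972 = 0.1058 ≈ 0.106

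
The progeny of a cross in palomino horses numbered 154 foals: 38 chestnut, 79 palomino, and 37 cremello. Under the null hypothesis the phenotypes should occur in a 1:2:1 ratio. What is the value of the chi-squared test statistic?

Expected counts for N = 154 under a 1:2:1 ratio (total parts = 4):
  chestnut: 154 × 1/4 = 38.5
  palomino: 154 × 2/4 = 77
  cremello: 154 × 1/4 = 38.5
χ² = Σ (O − E)² / E
  chestnut: (38 − 38.5)² / 38.5 = 0.0065
  palomino: (79 − 77)² / 77 = 0.0519
  cremello: (37 − 38.5)² / 38.5 = 0.0584
χ² = 0.0065 + 0.0519 + 0.0584 = 0.1168 ≈ 0.117

0.117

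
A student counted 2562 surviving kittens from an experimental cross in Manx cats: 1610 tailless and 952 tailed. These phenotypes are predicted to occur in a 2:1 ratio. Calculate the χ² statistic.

Expected counts for N = 2562 under a 2:1 ratio (total parts = 3):
  tailless: 2562 × 2/3 = 1708
  tailed: 2562 × 1/3 = 854
χ² = Σ (O − E)² / E
  tailless: (1610 − 1708)² / 1708 = 5.6230
  tailed: (952 − 854)² / 854 = 11.2459
χ² = 5.6230 + 11.2459 = 16.8689 ≈ 16.869

16.869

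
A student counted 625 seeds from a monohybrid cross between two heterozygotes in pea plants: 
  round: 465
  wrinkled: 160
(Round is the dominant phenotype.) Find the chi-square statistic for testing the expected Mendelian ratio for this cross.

0.120

For a monohybrid cross between heterozygotes with complete dominance, the expected phenotypic ratio is 3:1.
Under the 3:1 hypothesis (Σ ratio = 4, N = 625):
  round: 625 × 3/4 = 468.75
  wrinkled: 625 × 1/4 = 156.25
χ² = Σ (O − E)² / E
  round: (465 − 468.75)² / 468.75 = 0.0300
  wrinkled: (160 − 156.25)² / 156.25 = 0.0900
χ² = 0.0300 + 0.0900 = 0.120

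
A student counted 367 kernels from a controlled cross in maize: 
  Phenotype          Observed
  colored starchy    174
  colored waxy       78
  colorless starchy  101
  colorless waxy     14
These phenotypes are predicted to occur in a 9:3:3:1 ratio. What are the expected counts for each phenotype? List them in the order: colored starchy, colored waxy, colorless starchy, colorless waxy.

Total ratio parts = 16. Expected numbers out of 367:
  colored starchy: 367 × 9/16 = 206.4375
  colored waxy: 367 × 3/16 = 68.8125
  colorless starchy: 367 × 3/16 = 68.8125
  colorless waxy: 367 × 1/16 = 22.9375

206.4375, 68.8125, 68.8125, 22.9375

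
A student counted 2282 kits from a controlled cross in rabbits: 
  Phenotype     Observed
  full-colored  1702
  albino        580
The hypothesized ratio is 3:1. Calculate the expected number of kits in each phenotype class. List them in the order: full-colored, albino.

1711.5, 570.5

Expected counts for N = 2282 under a 3:1 ratio (total parts = 4):
  full-colored: 2282 × 3/4 = 1711.5
  albino: 2282 × 1/4 = 570.5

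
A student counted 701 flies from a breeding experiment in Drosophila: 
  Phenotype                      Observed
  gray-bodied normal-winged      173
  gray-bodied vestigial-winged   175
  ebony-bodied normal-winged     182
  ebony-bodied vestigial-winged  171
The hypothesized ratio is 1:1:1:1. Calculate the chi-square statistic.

0.392

Total ratio parts = 4. Expected numbers out of 701:
  gray-bodied normal-winged: 701 × 1/4 = 175.25
  gray-bodied vestigial-winged: 701 × 1/4 = 175.25
  ebony-bodied normal-winged: 701 × 1/4 = 175.25
  ebony-bodied vestigial-winged: 701 × 1/4 = 175.25
χ² = Σ (O − E)² / E
  gray-bodied normal-winged: (173 − 175.25)² / 175.25 = 0.0289
  gray-bodied vestigial-winged: (175 − 175.25)² / 175.25 = 0.0004
  ebony-bodied normal-winged: (182 − 175.25)² / 175.25 = 0.2600
  ebony-bodied vestigial-winged: (171 − 175.25)² / 175.25 = 0.1031
χ² = 0.0289 + 0.0004 + 0.2600 + 0.1031 = 0.3924 ≈ 0.392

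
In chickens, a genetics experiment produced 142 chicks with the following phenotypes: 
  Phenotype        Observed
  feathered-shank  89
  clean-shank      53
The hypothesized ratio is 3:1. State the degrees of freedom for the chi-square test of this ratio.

1

A goodness-of-fit test with 2 phenotype classes has df = 2 − 1 = 1.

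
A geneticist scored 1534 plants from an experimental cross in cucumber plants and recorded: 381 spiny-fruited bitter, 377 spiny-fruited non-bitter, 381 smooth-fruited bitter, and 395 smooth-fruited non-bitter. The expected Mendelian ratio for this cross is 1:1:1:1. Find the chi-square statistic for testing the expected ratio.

0.488

The 1:1:1:1 ratio has 4 parts, so with N = 1534 the expected counts are:
  spiny-fruited bitter: 1534 × 1/4 = 383.5
  spiny-fruited non-bitter: 1534 × 1/4 = 383.5
  smooth-fruited bitter: 1534 × 1/4 = 383.5
  smooth-fruited non-bitter: 1534 × 1/4 = 383.5
χ² = Σ (O − E)² / E
  spiny-fruited bitter: (381 − 383.5)² / 383.5 = 0.0163
  spiny-fruited non-bitter: (377 − 383.5)² / 383.5 = 0.1102
  smooth-fruited bitter: (381 − 383.5)² / 383.5 = 0.0163
  smooth-fruited non-bitter: (395 − 383.5)² / 383.5 = 0.3449
χ² = 0.0163 + 0.1102 + 0.0163 + 0.3449 = 0.4877 ≈ 0.488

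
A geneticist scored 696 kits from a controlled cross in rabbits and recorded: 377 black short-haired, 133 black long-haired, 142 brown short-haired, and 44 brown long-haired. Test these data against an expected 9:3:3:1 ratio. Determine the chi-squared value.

1.604

The 9:3:3:1 ratio has 16 parts, so with N = 696 the expected counts are:
  black short-haired: 696 × 9/16 = 391.5
  black long-haired: 696 × 3/16 = 130.5
  brown short-haired: 696 × 3/16 = 130.5
  brown long-haired: 696 × 1/16 = 43.5
χ² = Σ (O − E)² / E
  black short-haired: (377 − 391.5)² / 391.5 = 0.5370
  black long-haired: (133 − 130.5)² / 130.5 = 0.0479
  brown short-haired: (142 − 130.5)² / 130.5 = 1.0134
  brown long-haired: (44 − 43.5)² / 43.5 = 0.0057
χ² = 0.5370 + 0.0479 + 1.0134 + 0.0057 = 1.604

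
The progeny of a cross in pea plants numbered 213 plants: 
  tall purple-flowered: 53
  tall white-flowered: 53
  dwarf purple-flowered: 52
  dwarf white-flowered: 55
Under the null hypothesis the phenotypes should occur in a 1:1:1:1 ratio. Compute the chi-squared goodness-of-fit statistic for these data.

Total ratio parts = 4. Expected numbers out of 213:
  tall purple-flowered: 213 × 1/4 = 53.25
  tall white-flowered: 213 × 1/4 = 53.25
  dwarf purple-flowered: 213 × 1/4 = 53.25
  dwarf white-flowered: 213 × 1/4 = 53.25
χ² = Σ (O − E)² / E
  tall purple-flowered: (53 − 53.25)² / 53.25 = 0.0012
  tall white-flowered: (53 − 53.25)² / 53.25 = 0.0012
  dwarf purple-flowered: (52 − 53.25)² / 53.25 = 0.0293
  dwarf white-flowered: (55 − 53.25)² / 53.25 = 0.0575
χ² = 0.0012 + 0.0012 + 0.0293 + 0.0575 = 0.0892 ≈ 0.089

0.089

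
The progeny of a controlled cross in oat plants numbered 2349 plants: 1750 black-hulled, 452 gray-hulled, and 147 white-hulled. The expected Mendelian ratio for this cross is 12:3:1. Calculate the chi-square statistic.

Expected counts for N = 2349 under a 12:3:1 ratio (total parts = 16):
  black-hulled: 2349 × 12/16 = 1761.75
  gray-hulled: 2349 × 3/16 = 440.4375
  white-hulled: 2349 × 1/16 = 146.8125
χ² = Σ (O − E)² / E
  black-hulled: (1750 − 1761.75)² / 1761.75 = 0.0784
  gray-hulled: (452 − 440.4375)² / 440.4375 = 0.3035
  white-hulled: (147 − 146.8125)² / 146.8125 = 0.0002
χ² = 0.0784 + 0.3035 + 0.0002 = 0.3821 ≈ 0.382

0.382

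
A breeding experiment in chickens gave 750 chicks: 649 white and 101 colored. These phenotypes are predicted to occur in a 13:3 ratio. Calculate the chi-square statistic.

Total ratio parts = 16. Expected numbers out of 750:
  white: 750 × 13/16 = 609.375
  colored: 750 × 3/16 = 140.625
χ² = Σ (O − E)² / E
  white: (649 − 609.375)² / 609.375 = 2.5766
  colored: (101 − 140.625)² / 140.625 = 11.1654
χ² = 2.5766 + 11.1654 = 13.742

13.742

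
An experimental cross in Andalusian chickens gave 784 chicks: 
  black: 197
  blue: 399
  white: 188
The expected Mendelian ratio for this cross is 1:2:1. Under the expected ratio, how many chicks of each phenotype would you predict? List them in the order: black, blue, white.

Total ratio parts = 4. Expected numbers out of 784:
  black: 784 × 1/4 = 196
  blue: 784 × 2/4 = 392
  white: 784 × 1/4 = 196

196, 392, 196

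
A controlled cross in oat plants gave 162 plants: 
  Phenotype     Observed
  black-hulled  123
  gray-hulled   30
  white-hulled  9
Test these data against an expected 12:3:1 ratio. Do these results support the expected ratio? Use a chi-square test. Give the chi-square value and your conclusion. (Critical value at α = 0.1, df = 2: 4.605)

Under the 12:3:1 hypothesis (Σ ratio = 16, N = 162):
  black-hulled: 162 × 12/16 = 121.5
  gray-hulled: 162 × 3/16 = 30.375
  white-hulled: 162 × 1/16 = 10.125
χ² = Σ (O − E)² / E
  black-hulled: (123 − 121.5)² / 121.5 = 0.0185
  gray-hulled: (30 − 30.375)² / 30.375 = 0.0046
  white-hulled: (9 − 10.125)² / 10.125 = 0.1250
χ² = 0.0185 + 0.0046 + 0.1250 = 0.1481 ≈ 0.148
Degrees of freedom = 3 − 1 = 2; critical value at α = 0.1 is 4.605.
Since 0.148 < 4.605, we fail to reject the null hypothesis — the data are consistent with the 12:3:1 ratio.

0.148; consistent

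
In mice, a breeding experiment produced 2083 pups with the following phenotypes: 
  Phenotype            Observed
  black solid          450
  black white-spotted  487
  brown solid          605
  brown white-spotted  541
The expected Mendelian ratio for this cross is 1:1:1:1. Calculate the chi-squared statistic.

The 1:1:1:1 ratio has 4 parts, so with N = 2083 the expected counts are:
  black solid: 2083 × 1/4 = 520.75
  black white-spotted: 2083 × 1/4 = 520.75
  brown solid: 2083 × 1/4 = 520.75
  brown white-spotted: 2083 × 1/4 = 520.75
χ² = Σ (O − E)² / E
  black solid: (450 − 520.75)² / 520.75 = 9.6122
  black white-spotted: (487 − 520.75)² / 520.75 = 2.1873
  brown solid: (605 − 520.75)² / 520.75 = 13.6305
  brown white-spotted: (541 − 520.75)² / 520.75 = 0.7874
χ² = 9.6122 + 2.1873 + 13.6305 + 0.7874 = 26.2174 ≈ 26.217

26.217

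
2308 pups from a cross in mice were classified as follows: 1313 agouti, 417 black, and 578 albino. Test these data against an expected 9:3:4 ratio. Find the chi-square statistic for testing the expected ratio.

0.743

The 9:3:4 ratio has 16 parts, so with N = 2308 the expected counts are:
  agouti: 2308 × 9/16 = 1298.25
  black: 2308 × 3/16 = 432.75
  albino: 2308 × 4/16 = 577
χ² = Σ (O − E)² / E
  agouti: (1313 − 1298.25)² / 1298.25 = 0.1676
  black: (417 − 432.75)² / 432.75 = 0.5732
  albino: (578 − 577)² / 577 = 0.0017
χ² = 0.1676 + 0.5732 + 0.0017 = 0.7425 ≈ 0.743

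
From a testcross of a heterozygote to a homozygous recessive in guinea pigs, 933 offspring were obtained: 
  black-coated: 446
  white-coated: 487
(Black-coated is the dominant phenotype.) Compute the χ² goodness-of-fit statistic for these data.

A testcross of a heterozygote (Aa × aa) gives a 1:1 phenotypic ratio.
The 1:1 ratio has 2 parts, so with N = 933 the expected counts are:
  black-coated: 933 × 1/2 = 466.5
  white-coated: 933 × 1/2 = 466.5
χ² = Σ (O − E)² / E
  black-coated: (446 − 466.5)² / 466.5 = 0.9009
  white-coated: (487 − 466.5)² / 466.5 = 0.9009
χ² = 0.9009 + 0.9009 = 1.8018 ≈ 1.802

1.802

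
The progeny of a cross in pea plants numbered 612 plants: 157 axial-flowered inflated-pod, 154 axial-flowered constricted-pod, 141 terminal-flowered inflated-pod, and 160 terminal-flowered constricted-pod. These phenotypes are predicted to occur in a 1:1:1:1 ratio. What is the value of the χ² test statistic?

Under the 1:1:1:1 hypothesis (Σ ratio = 4, N = 612):
  axial-flowered inflated-pod: 612 × 1/4 = 153
  axial-flowered constricted-pod: 612 × 1/4 = 153
  terminal-flowered inflated-pod: 612 × 1/4 = 153
  terminal-flowered constricted-pod: 612 × 1/4 = 153
χ² = Σ (O − E)² / E
  axial-flowered inflated-pod: (157 − 153)² / 153 = 0.1046
  axial-flowered constricted-pod: (154 − 153)² / 153 = 0.0065
  terminal-flowered inflated-pod: (141 − 153)² / 153 = 0.9412
  terminal-flowered constricted-pod: (160 − 153)² / 153 = 0.3203
χ² = 0.1046 + 0.0065 + 0.9412 + 0.3203 = 1.3726 ≈ 1.373

1.373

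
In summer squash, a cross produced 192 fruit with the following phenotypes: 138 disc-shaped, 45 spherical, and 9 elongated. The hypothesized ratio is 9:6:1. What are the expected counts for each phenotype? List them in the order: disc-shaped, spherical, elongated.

The 9:6:1 ratio has 16 parts, so with N = 192 the expected counts are:
  disc-shaped: 192 × 9/16 = 108
  spherical: 192 × 6/16 = 72
  elongated: 192 × 1/16 = 12

108, 72, 12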